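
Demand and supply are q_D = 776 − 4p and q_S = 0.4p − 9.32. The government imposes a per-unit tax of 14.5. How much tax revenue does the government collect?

823.60

In inverse form: demand p = 194 − 0.25q, supply p = 23.3 + 2.5q.
Competitive equilibrium: 194 − 0.25q = 23.3 + 2.5q → q* = 62.0727, p* = 178.4818.
With the tax, the buyer price exceeds the seller price by 14.5: (194 − 0.25q) − (23.3 + 2.5q) = 14.5 → q' = 56.8.
Tax revenue = 14.5 × 56.8 = 823.60.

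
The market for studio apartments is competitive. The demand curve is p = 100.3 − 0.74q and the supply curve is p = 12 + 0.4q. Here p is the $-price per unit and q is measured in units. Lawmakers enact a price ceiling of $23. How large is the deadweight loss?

$1422.50

Competitive equilibrium: 100.3 − 0.74q = 12 + 0.4q → q* = 77.4561, p* = 42.9825.
At the ceiling p = 23, quantity supplied = (23 − 12)/0.4 = 27.5.
Willingness to pay at q' = 27.5: 100.3 − 0.74·27.5 = 79.95.
Δq = 77.4561 − 27.5 = 49.9561; wedge = 79.95 − 23 = 56.95.
Welfare loss = ½ × 49.9561 × 56.95 = $1422.50.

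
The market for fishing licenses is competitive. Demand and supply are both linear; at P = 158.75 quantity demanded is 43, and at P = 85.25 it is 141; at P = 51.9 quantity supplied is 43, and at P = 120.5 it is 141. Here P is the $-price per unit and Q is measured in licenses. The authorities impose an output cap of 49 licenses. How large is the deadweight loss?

Demand slope = (85.25 − 158.75)/(141 − 43) = −0.75, so P = 191 − 0.75Q.
Supply slope = (120.5 − 51.9)/(141 − 43) = 0.7, so P = 21.8 + 0.7Q.
Competitive equilibrium: 191 − 0.75Q = 21.8 + 0.7Q → Q* = 116.6897, P* = 103.4828.
At Q = 49: demand price = 191 − 0.75·49 = 154.25; supply price = 21.8 + 0.7·49 = 56.1.
ΔQ = 116.6897 − 49 = 67.6897; wedge = 154.25 − 56.1 = 98.15.
Welfare loss = ½ × 67.6897 × 98.15 = $3321.87.

$3321.87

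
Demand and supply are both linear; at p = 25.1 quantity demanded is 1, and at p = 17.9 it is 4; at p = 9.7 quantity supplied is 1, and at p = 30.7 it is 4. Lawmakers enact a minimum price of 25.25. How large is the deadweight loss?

Demand slope = (17.9 − 25.1)/(4 − 1) = −2.4, so p = 27.5 − 2.4q.
Supply slope = (30.7 − 9.7)/(4 − 1) = 7, so p = 2.7 + 7q.
Competitive equilibrium: 27.5 − 2.4q = 2.7 + 7q → q* = 2.6383, p* = 21.1681.
At the floor p = 25.25, quantity demanded = (27.5 − 25.25)/2.4 = 0.9375.
Sellers' marginal cost at q' = 0.9375: 2.7 + 7·0.9375 = 9.2625.
Δq = 2.6383 − 0.9375 = 1.7008; wedge = 25.25 − 9.2625 = 15.9875.
Welfare loss = ½ × 1.7008 × 15.9875 = 13.60.

13.60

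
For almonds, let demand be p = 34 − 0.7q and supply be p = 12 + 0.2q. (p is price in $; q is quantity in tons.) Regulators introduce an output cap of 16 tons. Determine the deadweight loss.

Competitive equilibrium: 34 − 0.7q = 12 + 0.2q → q* = 24.4444, p* = 16.8889.
At q = 16: demand price = 34 − 0.7·16 = 22.8; supply price = 12 + 0.2·16 = 15.2.
Δq = 24.4444 − 16 = 8.4444; wedge = 22.8 − 15.2 = 7.6.
The triangle = ½ × 8.4444 × 7.6 = $32.09.

$32.09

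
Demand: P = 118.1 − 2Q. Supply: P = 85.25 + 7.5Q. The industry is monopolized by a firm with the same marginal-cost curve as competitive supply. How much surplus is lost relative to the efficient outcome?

1.72

Competitive equilibrium: 118.1 − 2Q = 85.25 + 7.5Q → Q* = 3.4579, P* = 111.1842.
Marginal revenue: MR = 118.1 − 4Q. Set MR = MC: 118.1 − 4Q = 85.25 + 7.5Q → Q_m = 2.8565.
Price P_m = 118.1 − 2·2.8565 = 112.387; MC(Q_m) = 85.25 + 7.5·2.8565 = 106.6738.
Competitive Q* = 3.4579, so ΔQ = 0.6014; wedge = 112.387 − 106.6738 = 5.7132.
Deadweight loss = ½ × 0.6014 × 5.7132 = 1.72.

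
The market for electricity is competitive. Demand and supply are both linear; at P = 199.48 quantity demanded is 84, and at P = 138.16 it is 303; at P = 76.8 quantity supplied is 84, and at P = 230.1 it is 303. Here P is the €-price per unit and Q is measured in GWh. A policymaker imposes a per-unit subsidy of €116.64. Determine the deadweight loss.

€6941.27

Demand slope = (138.16 − 199.48)/(303 − 84) = −0.28, so P = 223 − 0.28Q.
Supply slope = (230.1 − 76.8)/(303 − 84) = 0.7, so P = 18 + 0.7Q.
Competitive equilibrium: 223 − 0.28Q = 18 + 0.7Q → Q* = 209.1837, P* = 164.4286.
The subsidy lowers effective supply by 116.64: P = 0.7Q − 98.64.
New quantity: 223 − 0.28Q = 0.7Q − 98.64 → Q' = 328.2041.
Overproduction ΔQ = 328.2041 − 209.1837 = 119.0204; wedge = subsidy = 116.64.
The triangle = ½ × 119.0204 × 116.64 = €6941.27.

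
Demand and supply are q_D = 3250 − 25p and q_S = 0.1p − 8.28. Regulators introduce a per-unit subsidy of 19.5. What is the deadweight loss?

18.94

In inverse form: demand p = 130 − 0.04q, supply p = 82.8 + 10q.
Competitive equilibrium: 130 − 0.04q = 82.8 + 10q → q* = 4.7012, p* = 129.812.
The subsidy lowers effective supply by 19.5: p = 63.3 + 10q.
New quantity: 130 − 0.04q = 63.3 + 10q → q' = 6.6434.
Overproduction Δq = 6.6434 − 4.7012 = 1.9422; wedge = subsidy = 19.5.
DWL = ½ × 1.9422 × 19.5 = 18.94.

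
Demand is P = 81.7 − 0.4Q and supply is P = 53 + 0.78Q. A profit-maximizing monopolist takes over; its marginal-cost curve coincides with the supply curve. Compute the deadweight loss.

Competitive equilibrium: 81.7 − 0.4Q = 53 + 0.78Q → Q* = 24.322, P* = 71.9712.
Marginal revenue: MR = 81.7 − 0.8Q. Set MR = MC: 81.7 − 0.8Q = 53 + 0.78Q → Q_m = 18.1646.
Price P_m = 81.7 − 0.4·18.1646 = 74.4342; MC(Q_m) = 53 + 0.78·18.1646 = 67.1684.
Competitive Q* = 24.322, so ΔQ = 6.1574; wedge = 74.4342 − 67.1684 = 7.2658.
The triangle = ½ × 6.1574 × 7.2658 = 22.37.

22.37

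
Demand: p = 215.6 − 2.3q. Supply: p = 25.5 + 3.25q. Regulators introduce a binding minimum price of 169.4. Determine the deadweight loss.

556.82

Competitive equilibrium: 215.6 − 2.3q = 25.5 + 3.25q → q* = 34.2523, p* = 136.8198.
At the floor p = 169.4, quantity demanded = (215.6 − 169.4)/2.3 = 20.087.
Sellers' marginal cost at q' = 20.087: 25.5 + 3.25·20.087 = 90.7828.
Δq = 34.2523 − 20.087 = 14.1653; wedge = 169.4 − 90.7828 = 78.6172.
The triangle = ½ × 14.1653 × 78.6172 = 556.82.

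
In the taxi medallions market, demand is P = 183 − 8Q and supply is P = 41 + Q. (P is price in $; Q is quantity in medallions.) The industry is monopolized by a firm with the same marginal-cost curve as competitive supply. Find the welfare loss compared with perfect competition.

$248.08

Competitive equilibrium: 183 − 8Q = 41 + Q → Q* = 15.7778, P* = 56.7778.
Marginal revenue: MR = 183 − 16Q. Set MR = MC: 183 − 16Q = 41 + Q → Q_m = 8.3529.
Price P_m = 183 − 8·8.3529 = 116.1768; MC(Q_m) = 41 + 1·8.3529 = 49.3529.
Competitive Q* = 15.7778, so ΔQ = 7.4249; wedge = 116.1768 − 49.3529 = 66.8239.
DWL = ½ × 7.4249 × 66.8239 = $248.08.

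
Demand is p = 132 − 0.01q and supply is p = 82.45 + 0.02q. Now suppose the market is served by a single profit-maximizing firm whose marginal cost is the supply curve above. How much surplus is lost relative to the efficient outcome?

Competitive equilibrium: 132 − 0.01q = 82.45 + 0.02q → q* = 1651.6667, p* = 115.4833.
Marginal revenue: MR = 132 − 0.02q. Set MR = MC: 132 − 0.02q = 82.45 + 0.02q → q_m = 1238.75.
Price p_m = 132 − 0.01·1238.75 = 119.6125; MC(q_m) = 82.45 + 0.02·1238.75 = 107.225.
Competitive q* = 1651.6667, so Δq = 412.9167; wedge = 119.6125 − 107.225 = 12.3875.
Deadweight loss = ½ × 412.9167 × 12.3875 = 2557.50.

2557.50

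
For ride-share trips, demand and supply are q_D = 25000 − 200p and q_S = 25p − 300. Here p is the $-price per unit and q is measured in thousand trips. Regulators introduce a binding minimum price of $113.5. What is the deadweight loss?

$1002.78 thousand

In inverse form: demand p = 125 − 0.005q, supply p = 12 + 0.04q.
Competitive equilibrium: 125 − 0.005q = 12 + 0.04q → q* = 2511.1111, p* = 112.4444.
At the floor p = 113.5, quantity demanded = (125 − 113.5)/0.005 = 2300.
Sellers' marginal cost at q' = 2300: 12 + 0.04·2300 = 104.
Δq = 2511.1111 − 2300 = 211.1111; wedge = 113.5 − 104 = 9.5.
Deadweight loss = ½ × 211.1111 × 9.5 = $1002.78 thousand.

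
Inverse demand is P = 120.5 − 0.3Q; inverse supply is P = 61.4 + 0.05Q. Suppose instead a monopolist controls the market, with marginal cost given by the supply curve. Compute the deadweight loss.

Competitive equilibrium: 120.5 − 0.3Q = 61.4 + 0.05Q → Q* = 168.8571, P* = 69.8429.
Marginal revenue: MR = 120.5 − 0.6Q. Set MR = MC: 120.5 − 0.6Q = 61.4 + 0.05Q → Q_m = 90.9231.
Price P_m = 120.5 − 0.3·90.9231 = 93.2231; MC(Q_m) = 61.4 + 0.05·90.9231 = 65.9462.
Competitive Q* = 168.8571, so ΔQ = 77.934; wedge = 93.2231 − 65.9462 = 27.2769.
The triangle = ½ × 77.934 × 27.2769 = 1062.90.

1062.90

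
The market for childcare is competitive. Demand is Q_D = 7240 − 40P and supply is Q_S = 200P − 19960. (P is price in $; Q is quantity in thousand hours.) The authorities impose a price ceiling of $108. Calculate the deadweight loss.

In inverse form: demand P = 181 − 0.025Q, supply P = 99.8 + 0.005Q.
Competitive equilibrium: 181 − 0.025Q = 99.8 + 0.005Q → Q* = 2706.6667, P* = 113.3333.
At the ceiling P = 108, quantity supplied = (108 − 99.8)/0.005 = 1640.
Willingness to pay at Q' = 1640: 181 − 0.025·1640 = 140.
ΔQ = 2706.6667 − 1640 = 1066.6667; wedge = 140 − 108 = 32.
DWL = ½ × 1066.6667 × 32 = $17066.67 thousand.

$17066.67 thousand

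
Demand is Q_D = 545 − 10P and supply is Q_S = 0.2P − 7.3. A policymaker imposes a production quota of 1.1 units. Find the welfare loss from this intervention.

In inverse form: demand P = 54.5 − 0.1Q, supply P = 36.5 + 5Q.
Competitive equilibrium: 54.5 − 0.1Q = 36.5 + 5Q → Q* = 3.5294, P* = 54.1471.
At Q = 1.1: demand price = 54.5 − 0.1·1.1 = 54.39; supply price = 36.5 + 5·1.1 = 42.
ΔQ = 3.5294 − 1.1 = 2.4294; wedge = 54.39 − 42 = 12.39.
The triangle = ½ × 2.4294 × 12.39 = 15.05.

15.05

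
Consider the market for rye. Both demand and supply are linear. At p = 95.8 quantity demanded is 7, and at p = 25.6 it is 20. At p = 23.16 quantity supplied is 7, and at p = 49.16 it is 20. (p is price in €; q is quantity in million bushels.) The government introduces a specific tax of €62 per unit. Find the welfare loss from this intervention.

€259.73 million

Demand slope = (25.6 − 95.8)/(20 − 7) = −5.4, so p = 133.6 − 5.4q.
Supply slope = (49.16 − 23.16)/(20 − 7) = 2, so p = 9.16 + 2q.
Competitive equilibrium: 133.6 − 5.4q = 9.16 + 2q → q* = 16.8162, p* = 42.7924.
With the tax, the buyer price exceeds the seller price by 62: (133.6 − 5.4q) − (9.16 + 2q) = 62 → q' = 8.4378.
Δq = 16.8162 − 8.4378 = 8.3784; the wedge equals the tax, 62.
Welfare loss = ½ × 8.3784 × 62 = €259.73 million.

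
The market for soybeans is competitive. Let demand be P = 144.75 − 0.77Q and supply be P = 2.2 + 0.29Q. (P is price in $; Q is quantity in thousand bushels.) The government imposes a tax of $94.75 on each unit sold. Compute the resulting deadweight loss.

$4234.70 thousand

Competitive equilibrium: 144.75 − 0.77Q = 2.2 + 0.29Q → Q* = 134.4811, P* = 41.1995.
With the tax, the buyer price exceeds the seller price by 94.75: (144.75 − 0.77Q) − (2.2 + 0.29Q) = 94.75 → Q' = 45.0943.
ΔQ = 134.4811 − 45.0943 = 89.3868; the wedge equals the tax, 94.75.
Welfare loss = ½ × 89.3868 × 94.75 = $4234.70 thousand.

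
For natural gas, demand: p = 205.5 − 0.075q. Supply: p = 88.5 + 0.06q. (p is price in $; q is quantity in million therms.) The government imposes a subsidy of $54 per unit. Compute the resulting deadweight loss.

Competitive equilibrium: 205.5 − 0.075q = 88.5 + 0.06q → q* = 866.6667, p* = 140.5.
The subsidy lowers effective supply by 54: p = 34.5 + 0.06q.
New quantity: 205.5 − 0.075q = 34.5 + 0.06q → q' = 1266.6667.
Overproduction Δq = 1266.6667 − 866.6667 = 400; wedge = subsidy = 54.
DWL = ½ × 400 × 54 = $10800 million.

$10800 million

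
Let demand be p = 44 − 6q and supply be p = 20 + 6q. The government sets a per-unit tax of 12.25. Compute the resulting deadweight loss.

Competitive equilibrium: 44 − 6q = 20 + 6q → q* = 2, p* = 32.
With the tax, the buyer price exceeds the seller price by 12.25: (44 − 6q) − (20 + 6q) = 12.25 → q' = 0.9792.
Δq = 2 − 0.9792 = 1.0208; the wedge equals the tax, 12.25.
DWL = ½ × 1.0208 × 12.25 = 6.25.

6.25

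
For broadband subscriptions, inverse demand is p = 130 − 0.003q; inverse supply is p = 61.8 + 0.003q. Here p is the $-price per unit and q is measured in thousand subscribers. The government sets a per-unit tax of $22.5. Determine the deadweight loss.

$42187.50 thousand

Competitive equilibrium: 130 − 0.003q = 61.8 + 0.003q → q* = 11366.6667, p* = 95.9.
With the tax, the buyer price exceeds the seller price by 22.5: (130 − 0.003q) − (61.8 + 0.003q) = 22.5 → q' = 7616.6667.
Δq = 11366.6667 − 7616.6667 = 3750; the wedge equals the tax, 22.5.
Welfare loss = ½ × 3750 × 22.5 = $42187.50 thousand.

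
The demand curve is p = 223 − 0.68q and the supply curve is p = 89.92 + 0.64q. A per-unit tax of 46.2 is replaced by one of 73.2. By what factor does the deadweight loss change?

2.510

Competitive equilibrium: 223 − 0.68q = 89.92 + 0.64q → q* = 100.8182, p* = 154.4436.
For a per-unit tax t: Δq = t/1.32, so DWL = ½·t·(t/1.32) = t²/2.64.
At t = 46.2: DWL = 808.5. At t = 73.2: DWL = 2029.636.
Ratio = (73.2/46.2)² = 2.510.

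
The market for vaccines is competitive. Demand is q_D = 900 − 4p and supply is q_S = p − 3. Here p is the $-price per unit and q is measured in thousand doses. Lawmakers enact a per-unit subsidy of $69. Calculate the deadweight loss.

In inverse form: demand p = 225 − 0.25q, supply p = 3 + q.
Competitive equilibrium: 225 − 0.25q = 3 + q → q* = 177.6, p* = 180.6.
The subsidy lowers effective supply by 69: p = q − 66.
New quantity: 225 − 0.25q = q − 66 → q' = 232.8.
Overproduction Δq = 232.8 − 177.6 = 55.2; wedge = subsidy = 69.
The triangle = ½ × 55.2 × 69 = $1904.40 thousand.

$1904.40 thousand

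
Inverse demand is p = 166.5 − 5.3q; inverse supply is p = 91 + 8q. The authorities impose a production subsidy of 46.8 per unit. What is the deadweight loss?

82.34

Competitive equilibrium: 166.5 − 5.3q = 91 + 8q → q* = 5.6767, p* = 136.4135.
The subsidy lowers effective supply by 46.8: p = 44.2 + 8q.
New quantity: 166.5 − 5.3q = 44.2 + 8q → q' = 9.1955.
Overproduction Δq = 9.1955 − 5.6767 = 3.5188; wedge = subsidy = 46.8.
Deadweight loss = ½ × 3.5188 × 46.8 = 82.34.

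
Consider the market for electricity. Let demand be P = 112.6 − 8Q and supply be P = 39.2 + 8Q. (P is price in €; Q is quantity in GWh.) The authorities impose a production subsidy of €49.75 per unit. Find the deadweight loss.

€77.35

Competitive equilibrium: 112.6 − 8Q = 39.2 + 8Q → Q* = 4.5875, P* = 75.9.
The subsidy lowers effective supply by 49.75: P = 8Q − 10.55.
New quantity: 112.6 − 8Q = 8Q − 10.55 → Q' = 7.6969.
Overproduction ΔQ = 7.6969 − 4.5875 = 3.1094; wedge = subsidy = 49.75.
DWL = ½ × 3.1094 × 49.75 = €77.35.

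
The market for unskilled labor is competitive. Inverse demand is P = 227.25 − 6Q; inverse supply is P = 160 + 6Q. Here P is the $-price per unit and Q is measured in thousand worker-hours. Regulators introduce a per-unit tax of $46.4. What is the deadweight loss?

$89.71 thousand

Competitive equilibrium: 227.25 − 6Q = 160 + 6Q → Q* = 5.6042, P* = 193.625.
With the tax, the buyer price exceeds the seller price by 46.4: (227.25 − 6Q) − (160 + 6Q) = 46.4 → Q' = 1.7375.
ΔQ = 5.6042 − 1.7375 = 3.8667; the wedge equals the tax, 46.4.
Deadweight loss = ½ × 3.8667 × 46.4 = $89.71 thousand.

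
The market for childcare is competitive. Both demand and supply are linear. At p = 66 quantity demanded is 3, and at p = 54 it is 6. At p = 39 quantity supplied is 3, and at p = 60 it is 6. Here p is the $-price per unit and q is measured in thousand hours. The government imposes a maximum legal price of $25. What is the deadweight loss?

$109.14 thousand

Demand slope = (54 − 66)/(6 − 3) = −4, so p = 78 − 4q.
Supply slope = (60 − 39)/(6 − 3) = 7, so p = 18 + 7q.
Competitive equilibrium: 78 − 4q = 18 + 7q → q* = 5.4545, p* = 56.1818.
At the ceiling p = 25, quantity supplied = (25 − 18)/7 = 1.
Willingness to pay at q' = 1: 78 − 4·1 = 74.
Δq = 5.4545 − 1 = 4.4545; wedge = 74 − 25 = 49.
The triangle = ½ × 4.4545 × 49 = $109.14 thousand.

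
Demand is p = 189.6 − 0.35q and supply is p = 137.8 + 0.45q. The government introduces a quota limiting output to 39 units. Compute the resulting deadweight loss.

265.225

Competitive equilibrium: 189.6 − 0.35q = 137.8 + 0.45q → q* = 64.75, p* = 166.9375.
At q = 39: demand price = 189.6 − 0.35·39 = 175.95; supply price = 137.8 + 0.45·39 = 155.35.
Δq = 64.75 − 39 = 25.75; wedge = 175.95 − 155.35 = 20.6.
DWL = ½ × 25.75 × 20.6 = 265.225.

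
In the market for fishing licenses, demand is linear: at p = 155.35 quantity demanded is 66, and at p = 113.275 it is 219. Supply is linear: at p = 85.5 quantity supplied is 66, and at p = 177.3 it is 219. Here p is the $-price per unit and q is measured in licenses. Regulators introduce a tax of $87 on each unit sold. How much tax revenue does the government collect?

Demand slope = (113.275 − 155.35)/(219 − 66) = −0.275, so p = 173.5 − 0.275q.
Supply slope = (177.3 − 85.5)/(219 − 66) = 0.6, so p = 45.9 + 0.6q.
Competitive equilibrium: 173.5 − 0.275q = 45.9 + 0.6q → q* = 145.8286, p* = 133.3971.
With the tax, the buyer price exceeds the seller price by 87: (173.5 − 0.275q) − (45.9 + 0.6q) = 87 → q' = 46.4.
Tax revenue = 87 × 46.4 = $4036.80.

$4036.80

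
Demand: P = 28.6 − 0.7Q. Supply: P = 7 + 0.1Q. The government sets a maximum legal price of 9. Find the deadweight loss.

Competitive equilibrium: 28.6 − 0.7Q = 7 + 0.1Q → Q* = 27, P* = 9.7.
At the ceiling P = 9, quantity supplied = (9 − 7)/0.1 = 20.
Willingness to pay at Q' = 20: 28.6 − 0.7·20 = 14.6.
ΔQ = 27 − 20 = 7; wedge = 14.6 − 9 = 5.6.
The triangle = ½ × 7 × 5.6 = 19.60.

19.60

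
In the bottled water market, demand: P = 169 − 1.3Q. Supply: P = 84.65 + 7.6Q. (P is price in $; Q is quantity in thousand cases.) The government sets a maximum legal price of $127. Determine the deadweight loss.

Competitive equilibrium: 169 − 1.3Q = 84.65 + 7.6Q → Q* = 9.4775, P* = 156.6792.
At the ceiling P = 127, quantity supplied = (127 − 84.65)/7.6 = 5.5724.
Willingness to pay at Q' = 5.5724: 169 − 1.3·5.5724 = 161.7559.
ΔQ = 9.4775 − 5.5724 = 3.9051; wedge = 161.7559 − 127 = 34.7559.
DWL = ½ × 3.9051 × 34.7559 = $67.86 thousand.

$67.86 thousand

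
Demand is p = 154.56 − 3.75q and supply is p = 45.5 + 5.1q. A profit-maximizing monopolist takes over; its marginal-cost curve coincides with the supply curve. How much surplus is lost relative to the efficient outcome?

Competitive equilibrium: 154.56 − 3.75q = 45.5 + 5.1q → q* = 12.3232, p* = 108.3481.
Marginal revenue: MR = 154.56 − 7.5q. Set MR = MC: 154.56 − 7.5q = 45.5 + 5.1q → q_m = 8.6556.
Price p_m = 154.56 − 3.75·8.6556 = 122.1015; MC(q_m) = 45.5 + 5.1·8.6556 = 89.6436.
Competitive q* = 12.3232, so Δq = 3.6676; wedge = 122.1015 − 89.6436 = 32.4579.
DWL = ½ × 3.6676 × 32.4579 = 59.52.

59.52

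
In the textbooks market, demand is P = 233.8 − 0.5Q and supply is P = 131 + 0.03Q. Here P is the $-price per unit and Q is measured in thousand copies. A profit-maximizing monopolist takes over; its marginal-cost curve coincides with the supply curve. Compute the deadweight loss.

$2349.34 thousand

Competitive equilibrium: 233.8 − 0.5Q = 131 + 0.03Q → Q* = 193.9623, P* = 136.8189.
Marginal revenue: MR = 233.8 − Q. Set MR = MC: 233.8 − Q = 131 + 0.03Q → Q_m = 99.8058.
Price P_m = 233.8 − 0.5·99.8058 = 183.8971; MC(Q_m) = 131 + 0.03·99.8058 = 133.9942.
Competitive Q* = 193.9623, so ΔQ = 94.1565; wedge = 183.8971 − 133.9942 = 49.9029.
Deadweight loss = ½ × 94.1565 × 49.9029 = $2349.34 thousand.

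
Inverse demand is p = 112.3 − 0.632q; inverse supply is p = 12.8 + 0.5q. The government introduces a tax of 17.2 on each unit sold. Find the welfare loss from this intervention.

Competitive equilibrium: 112.3 − 0.632q = 12.8 + 0.5q → q* = 87.8975, p* = 56.7488.
With the tax, the buyer price exceeds the seller price by 17.2: (112.3 − 0.632q) − (12.8 + 0.5q) = 17.2 → q' = 72.7032.
Δq = 87.8975 − 72.7032 = 15.1943; the wedge equals the tax, 17.2.
Deadweight loss = ½ × 15.1943 × 17.2 = 130.67.

130.67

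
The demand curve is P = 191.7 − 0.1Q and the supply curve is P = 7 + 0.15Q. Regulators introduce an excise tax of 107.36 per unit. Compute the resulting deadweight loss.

Competitive equilibrium: 191.7 − 0.1Q = 7 + 0.15Q → Q* = 738.8, P* = 117.82.
With the tax, the buyer price exceeds the seller price by 107.36: (191.7 − 0.1Q) − (7 + 0.15Q) = 107.36 → Q' = 309.36.
ΔQ = 738.8 − 309.36 = 429.44; the wedge equals the tax, 107.36.
DWL = ½ × 429.44 × 107.36 = 23052.34.

23052.34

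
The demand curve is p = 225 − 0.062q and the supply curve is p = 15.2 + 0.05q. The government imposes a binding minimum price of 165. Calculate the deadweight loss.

45913.29

Competitive equilibrium: 225 − 0.062q = 15.2 + 0.05q → q* = 1873.2143, p* = 108.8607.
At the floor p = 165, quantity demanded = (225 − 165)/0.062 = 967.7419.
Sellers' marginal cost at q' = 967.7419: 15.2 + 0.05·967.7419 = 63.5871.
Δq = 1873.2143 − 967.7419 = 905.4724; wedge = 165 − 63.5871 = 101.4129.
DWL = ½ × 905.4724 × 101.4129 = 45913.29.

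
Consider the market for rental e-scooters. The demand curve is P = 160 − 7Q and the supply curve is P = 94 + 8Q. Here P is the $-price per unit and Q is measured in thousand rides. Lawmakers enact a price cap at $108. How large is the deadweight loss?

Competitive equilibrium: 160 − 7Q = 94 + 8Q → Q* = 4.4, P* = 129.2.
At the ceiling P = 108, quantity supplied = (108 − 94)/8 = 1.75.
Willingness to pay at Q' = 1.75: 160 − 7·1.75 = 147.75.
ΔQ = 4.4 − 1.75 = 2.65; wedge = 147.75 − 108 = 39.75.
Deadweight loss = ½ × 2.65 × 39.75 = $52.67 thousand.

$52.67 thousand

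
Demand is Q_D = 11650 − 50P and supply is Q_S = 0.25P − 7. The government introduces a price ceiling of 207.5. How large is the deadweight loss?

In inverse form: demand P = 233 − 0.02Q, supply P = 28 + 4Q.
Competitive equilibrium: 233 − 0.02Q = 28 + 4Q → Q* = 50.995, P* = 231.9801.
At the ceiling P = 207.5, quantity supplied = (207.5 − 28)/4 = 44.875.
Willingness to pay at Q' = 44.875: 233 − 0.02·44.875 = 232.1025.
ΔQ = 50.995 − 44.875 = 6.12; wedge = 232.1025 − 207.5 = 24.6025.
DWL = ½ × 6.12 × 24.6025 = 75.28.

75.28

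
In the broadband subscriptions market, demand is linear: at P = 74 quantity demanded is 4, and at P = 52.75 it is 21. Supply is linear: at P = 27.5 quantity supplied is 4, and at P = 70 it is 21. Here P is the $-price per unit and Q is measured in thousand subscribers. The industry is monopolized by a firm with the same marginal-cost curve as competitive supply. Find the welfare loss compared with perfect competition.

Demand slope = (52.75 − 74)/(21 − 4) = −1.25, so P = 79 − 1.25Q.
Supply slope = (70 − 27.5)/(21 − 4) = 2.5, so P = 17.5 + 2.5Q.
Competitive equilibrium: 79 − 1.25Q = 17.5 + 2.5Q → Q* = 16.4, P* = 58.5.
Marginal revenue: MR = 79 − 2.5Q. Set MR = MC: 79 − 2.5Q = 17.5 + 2.5Q → Q_m = 12.3.
Price P_m = 79 − 1.25·12.3 = 63.625; MC(Q_m) = 17.5 + 2.5·12.3 = 48.25.
Competitive Q* = 16.4, so ΔQ = 4.1; wedge = 63.625 − 48.25 = 15.375.
Welfare loss = ½ × 4.1 × 15.375 = $31.52 thousand.

$31.52 thousand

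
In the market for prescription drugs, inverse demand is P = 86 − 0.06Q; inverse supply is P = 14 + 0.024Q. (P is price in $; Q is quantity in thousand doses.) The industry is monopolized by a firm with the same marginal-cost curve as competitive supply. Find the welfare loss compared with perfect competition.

Competitive equilibrium: 86 − 0.06Q = 14 + 0.024Q → Q* = 857.1429, P* = 34.5714.
Marginal revenue: MR = 86 − 0.12Q. Set MR = MC: 86 − 0.12Q = 14 + 0.024Q → Q_m = 500.
Price P_m = 86 − 0.06·500 = 56; MC(Q_m) = 14 + 0.024·500 = 26.
Competitive Q* = 857.1429, so ΔQ = 357.1429; wedge = 56 − 26 = 30.
DWL = ½ × 357.1429 × 30 = $5357.14 thousand.

$5357.14 thousand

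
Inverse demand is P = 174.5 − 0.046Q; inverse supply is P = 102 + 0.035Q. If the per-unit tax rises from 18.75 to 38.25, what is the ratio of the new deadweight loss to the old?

Competitive equilibrium: 174.5 − 0.046Q = 102 + 0.035Q → Q* = 895.0617, P* = 133.3272.
For a per-unit tax t: ΔQ = t/0.081, so DWL = ½·t·(t/0.081) = t²/0.162.
At t = 18.75: DWL = 2170.139. At t = 38.25: DWL = 9031.25.
Ratio = (38.25/18.75)² = 4.1616.

4.1616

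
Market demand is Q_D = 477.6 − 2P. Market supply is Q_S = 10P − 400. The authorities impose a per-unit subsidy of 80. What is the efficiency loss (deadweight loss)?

5333.33

In inverse form: demand P = 238.8 − 0.5Q, supply P = 40 + 0.1Q.
Competitive equilibrium: 238.8 − 0.5Q = 40 + 0.1Q → Q* = 331.33333, P* = 73.13333.
The subsidy lowers effective supply by 80: P = 0.1Q − 40.
New quantity: 238.8 − 0.5Q = 0.1Q − 40 → Q' = 464.66667.
Overproduction ΔQ = 464.66667 − 331.33333 = 133.33334; wedge = subsidy = 80.
The triangle = ½ × 133.33334 × 80 = 5333.33.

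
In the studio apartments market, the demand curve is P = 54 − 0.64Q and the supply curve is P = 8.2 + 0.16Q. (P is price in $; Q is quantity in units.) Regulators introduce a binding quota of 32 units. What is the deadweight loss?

$255.025

Competitive equilibrium: 54 − 0.64Q = 8.2 + 0.16Q → Q* = 57.25, P* = 17.36.
At Q = 32: demand price = 54 − 0.64·32 = 33.52; supply price = 8.2 + 0.16·32 = 13.32.
ΔQ = 57.25 − 32 = 25.25; wedge = 33.52 − 13.32 = 20.2.
The triangle = ½ × 25.25 × 20.2 = $255.025.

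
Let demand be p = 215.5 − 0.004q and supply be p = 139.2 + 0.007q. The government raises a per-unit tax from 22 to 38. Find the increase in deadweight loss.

43636.36

Competitive equilibrium: 215.5 − 0.004q = 139.2 + 0.007q → q* = 6936.3636, p* = 187.7545.
For a per-unit tax t: Δq = t/0.011, so DWL = ½·t·(t/0.011) = t²/0.022.
At t = 22: DWL = 22000. At t = 38: DWL = 65636.364.
Increase = 65636.364 − 22000 = 43636.36.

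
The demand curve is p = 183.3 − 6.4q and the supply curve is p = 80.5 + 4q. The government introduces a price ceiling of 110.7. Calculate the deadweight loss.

28.34

Competitive equilibrium: 183.3 − 6.4q = 80.5 + 4q → q* = 9.8846, p* = 120.0385.
At the ceiling p = 110.7, quantity supplied = (110.7 − 80.5)/4 = 7.55.
Willingness to pay at q' = 7.55: 183.3 − 6.4·7.55 = 134.98.
Δq = 9.8846 − 7.55 = 2.3346; wedge = 134.98 − 110.7 = 24.28.
Welfare loss = ½ × 2.3346 × 24.28 = 28.34.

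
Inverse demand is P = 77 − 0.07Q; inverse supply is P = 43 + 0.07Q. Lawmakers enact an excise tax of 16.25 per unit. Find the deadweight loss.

Competitive equilibrium: 77 − 0.07Q = 43 + 0.07Q → Q* = 242.8571, P* = 60.
With the tax, the buyer price exceeds the seller price by 16.25: (77 − 0.07Q) − (43 + 0.07Q) = 16.25 → Q' = 126.7857.
ΔQ = 242.8571 − 126.7857 = 116.0714; the wedge equals the tax, 16.25.
Deadweight loss = ½ × 116.0714 × 16.25 = 943.08.

943.08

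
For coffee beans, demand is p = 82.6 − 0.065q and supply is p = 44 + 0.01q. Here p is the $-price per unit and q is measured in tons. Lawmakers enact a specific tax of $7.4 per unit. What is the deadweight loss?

Competitive equilibrium: 82.6 − 0.065q = 44 + 0.01q → q* = 514.6667, p* = 49.1467.
With the tax, the buyer price exceeds the seller price by 7.4: (82.6 − 0.065q) − (44 + 0.01q) = 7.4 → q' = 416.
Δq = 514.6667 − 416 = 98.6667; the wedge equals the tax, 7.4.
DWL = ½ × 98.6667 × 7.4 = $365.07.

$365.07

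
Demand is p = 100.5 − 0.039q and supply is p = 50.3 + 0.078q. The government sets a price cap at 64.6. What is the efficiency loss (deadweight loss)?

Competitive equilibrium: 100.5 − 0.039q = 50.3 + 0.078q → q* = 429.0598, p* = 83.7667.
At the ceiling p = 64.6, quantity supplied = (64.6 − 50.3)/0.078 = 183.3333.
Willingness to pay at q' = 183.3333: 100.5 − 0.039·183.3333 = 93.35.
Δq = 429.0598 − 183.3333 = 245.7265; wedge = 93.35 − 64.6 = 28.75.
Deadweight loss = ½ × 245.7265 × 28.75 = 3532.32.

3532.32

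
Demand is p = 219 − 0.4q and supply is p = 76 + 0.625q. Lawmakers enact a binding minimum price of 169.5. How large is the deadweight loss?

Competitive equilibrium: 219 − 0.4q = 76 + 0.625q → q* = 139.5122, p* = 163.1951.
At the floor p = 169.5, quantity demanded = (219 − 169.5)/0.4 = 123.75.
Sellers' marginal cost at q' = 123.75: 76 + 0.625·123.75 = 153.3438.
Δq = 139.5122 − 123.75 = 15.7622; wedge = 169.5 − 153.3438 = 16.1562.
Deadweight loss = ½ × 15.7622 × 16.1562 = 127.33.

127.33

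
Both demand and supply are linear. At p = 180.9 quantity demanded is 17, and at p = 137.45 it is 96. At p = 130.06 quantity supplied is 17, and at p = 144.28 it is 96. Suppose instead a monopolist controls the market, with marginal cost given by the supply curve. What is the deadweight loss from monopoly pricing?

505.91

Demand slope = (137.45 − 180.9)/(96 − 17) = −0.55, so p = 190.25 − 0.55q.
Supply slope = (144.28 − 130.06)/(96 − 17) = 0.18, so p = 127 + 0.18q.
Competitive equilibrium: 190.25 − 0.55q = 127 + 0.18q → q* = 86.6438, p* = 142.5959.
Marginal revenue: MR = 190.25 − 1.1q. Set MR = MC: 190.25 − 1.1q = 127 + 0.18q → q_m = 49.4141.
Price p_m = 190.25 − 0.55·49.4141 = 163.0722; MC(q_m) = 127 + 0.18·49.4141 = 135.8945.
Competitive q* = 86.6438, so Δq = 37.2297; wedge = 163.0722 − 135.8945 = 27.1777.
Welfare loss = ½ × 37.2297 × 27.1777 = 505.91.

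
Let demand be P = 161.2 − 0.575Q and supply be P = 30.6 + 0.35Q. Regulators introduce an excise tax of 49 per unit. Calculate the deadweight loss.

Competitive equilibrium: 161.2 − 0.575Q = 30.6 + 0.35Q → Q* = 141.1892, P* = 80.0162.
With the tax, the buyer price exceeds the seller price by 49: (161.2 − 0.575Q) − (30.6 + 0.35Q) = 49 → Q' = 88.2162.
ΔQ = 141.1892 − 88.2162 = 52.973; the wedge equals the tax, 49.
DWL = ½ × 52.973 × 49 = 1297.84.

1297.84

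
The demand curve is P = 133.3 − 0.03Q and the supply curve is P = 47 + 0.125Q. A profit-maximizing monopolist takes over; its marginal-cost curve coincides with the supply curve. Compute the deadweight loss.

631.77

Competitive equilibrium: 133.3 − 0.03Q = 47 + 0.125Q → Q* = 556.7742, P* = 116.5968.
Marginal revenue: MR = 133.3 − 0.06Q. Set MR = MC: 133.3 − 0.06Q = 47 + 0.125Q → Q_m = 466.4865.
Price P_m = 133.3 − 0.03·466.4865 = 119.3054; MC(Q_m) = 47 + 0.125·466.4865 = 105.3108.
Competitive Q* = 556.7742, so ΔQ = 90.2877; wedge = 119.3054 − 105.3108 = 13.9946.
DWL = ½ × 90.2877 × 13.9946 = 631.77.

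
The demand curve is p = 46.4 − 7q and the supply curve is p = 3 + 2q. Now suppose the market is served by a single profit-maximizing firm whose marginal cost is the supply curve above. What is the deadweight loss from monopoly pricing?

20.03

Competitive equilibrium: 46.4 − 7q = 3 + 2q → q* = 4.8222, p* = 12.6444.
Marginal revenue: MR = 46.4 − 14q. Set MR = MC: 46.4 − 14q = 3 + 2q → q_m = 2.7125.
Price p_m = 46.4 − 7·2.7125 = 27.4125; MC(q_m) = 3 + 2·2.7125 = 8.425.
Competitive q* = 4.8222, so Δq = 2.1097; wedge = 27.4125 − 8.425 = 18.9875.
Deadweight loss = ½ × 2.1097 × 18.9875 = 20.03.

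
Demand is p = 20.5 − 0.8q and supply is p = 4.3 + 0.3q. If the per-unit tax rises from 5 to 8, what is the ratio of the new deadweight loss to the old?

Competitive equilibrium: 20.5 − 0.8q = 4.3 + 0.3q → q* = 14.7273, p* = 8.7182.
For a per-unit tax t: Δq = t/1.1, so DWL = ½·t·(t/1.1) = t²/2.2.
At t = 5: DWL = 11.364. At t = 8: DWL = 29.091.
Ratio = (8/5)² = 2.56.

2.56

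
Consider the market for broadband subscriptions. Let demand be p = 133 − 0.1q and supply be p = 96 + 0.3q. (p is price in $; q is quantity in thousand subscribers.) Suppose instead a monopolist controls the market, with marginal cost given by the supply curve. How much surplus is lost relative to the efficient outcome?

$68.45 thousand

Competitive equilibrium: 133 − 0.1q = 96 + 0.3q → q* = 92.5, p* = 123.75.
Marginal revenue: MR = 133 − 0.2q. Set MR = MC: 133 − 0.2q = 96 + 0.3q → q_m = 74.
Price p_m = 133 − 0.1·74 = 125.6; MC(q_m) = 96 + 0.3·74 = 118.2.
Competitive q* = 92.5, so Δq = 18.5; wedge = 125.6 − 118.2 = 7.4.
DWL = ½ × 18.5 × 7.4 = $68.45 thousand.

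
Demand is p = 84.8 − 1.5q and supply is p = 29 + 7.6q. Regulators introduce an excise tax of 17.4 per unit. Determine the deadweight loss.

Competitive equilibrium: 84.8 − 1.5q = 29 + 7.6q → q* = 6.1319, p* = 75.6022.
With the tax, the buyer price exceeds the seller price by 17.4: (84.8 − 1.5q) − (29 + 7.6q) = 17.4 → q' = 4.2198.
Δq = 6.1319 − 4.2198 = 1.9121; the wedge equals the tax, 17.4.
DWL = ½ × 1.9121 × 17.4 = 16.64.

16.64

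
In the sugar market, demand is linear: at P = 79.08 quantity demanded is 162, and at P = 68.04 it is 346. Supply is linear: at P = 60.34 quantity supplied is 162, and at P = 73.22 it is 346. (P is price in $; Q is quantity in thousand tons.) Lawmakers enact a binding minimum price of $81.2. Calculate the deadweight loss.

Demand slope = (68.04 − 79.08)/(346 − 162) = −0.06, so P = 88.8 − 0.06Q.
Supply slope = (73.22 − 60.34)/(346 − 162) = 0.07, so P = 49 + 0.07Q.
Competitive equilibrium: 88.8 − 0.06Q = 49 + 0.07Q → Q* = 306.15385, P* = 70.43077.
At the floor P = 81.2, quantity demanded = (88.8 − 81.2)/0.06 = 126.66667.
Sellers' marginal cost at Q' = 126.66667: 49 + 0.07·126.66667 = 57.86667.
ΔQ = 306.15385 − 126.66667 = 179.48718; wedge = 81.2 − 57.86667 = 23.33333.
Welfare loss = ½ × 179.48718 × 23.33333 = $2094.02 thousand.

$2094.02 thousand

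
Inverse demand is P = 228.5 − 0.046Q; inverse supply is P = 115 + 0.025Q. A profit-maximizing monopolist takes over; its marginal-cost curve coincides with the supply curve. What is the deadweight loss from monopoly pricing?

14023.21

Competitive equilibrium: 228.5 − 0.046Q = 115 + 0.025Q → Q* = 1598.59155, P* = 154.96479.
Marginal revenue: MR = 228.5 − 0.092Q. Set MR = MC: 228.5 − 0.092Q = 115 + 0.025Q → Q_m = 970.08547.
Price P_m = 228.5 − 0.046·970.08547 = 183.87607; MC(Q_m) = 115 + 0.025·970.08547 = 139.25214.
Competitive Q* = 1598.59155, so ΔQ = 628.50608; wedge = 183.87607 − 139.25214 = 44.62393.
Deadweight loss = ½ × 628.50608 × 44.62393 = 14023.21.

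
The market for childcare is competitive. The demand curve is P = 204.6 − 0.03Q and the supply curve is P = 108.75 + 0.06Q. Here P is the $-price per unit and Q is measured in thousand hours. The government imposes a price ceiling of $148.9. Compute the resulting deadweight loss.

Competitive equilibrium: 204.6 − 0.03Q = 108.75 + 0.06Q → Q* = 1065, P* = 172.65.
At the ceiling P = 148.9, quantity supplied = (148.9 − 108.75)/0.06 = 669.1667.
Willingness to pay at Q' = 669.1667: 204.6 − 0.03·669.1667 = 184.525.
ΔQ = 1065 − 669.1667 = 395.8333; wedge = 184.525 − 148.9 = 35.625.
The triangle = ½ × 395.8333 × 35.625 = $7050.78 thousand.

$7050.78 thousand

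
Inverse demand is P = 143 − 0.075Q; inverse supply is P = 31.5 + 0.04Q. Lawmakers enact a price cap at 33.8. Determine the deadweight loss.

47832.12

Competitive equilibrium: 143 − 0.075Q = 31.5 + 0.04Q → Q* = 969.5652, P* = 70.2826.
At the ceiling P = 33.8, quantity supplied = (33.8 − 31.5)/0.04 = 57.5.
Willingness to pay at Q' = 57.5: 143 − 0.075·57.5 = 138.6875.
ΔQ = 969.5652 − 57.5 = 912.0652; wedge = 138.6875 − 33.8 = 104.8875.
DWL = ½ × 912.0652 × 104.8875 = 47832.12.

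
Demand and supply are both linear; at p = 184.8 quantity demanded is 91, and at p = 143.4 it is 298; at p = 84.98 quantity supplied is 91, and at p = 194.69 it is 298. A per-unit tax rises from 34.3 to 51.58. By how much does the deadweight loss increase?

Demand slope = (143.4 − 184.8)/(298 − 91) = −0.2, so p = 203 − 0.2q.
Supply slope = (194.69 − 84.98)/(298 − 91) = 0.53, so p = 36.75 + 0.53q.
Competitive equilibrium: 203 − 0.2q = 36.75 + 0.53q → q* = 227.7397, p* = 157.4521.
For a per-unit tax t: Δq = t/0.73, so DWL = ½·t·(t/0.73) = t²/1.46.
At t = 34.3: DWL = 805.815. At t = 51.58: DWL = 1822.258.
Increase = 1822.258 − 805.815 = 1016.44.

1016.44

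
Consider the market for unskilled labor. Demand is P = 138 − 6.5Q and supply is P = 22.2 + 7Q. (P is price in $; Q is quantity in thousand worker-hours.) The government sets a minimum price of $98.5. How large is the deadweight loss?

Competitive equilibrium: 138 − 6.5Q = 22.2 + 7Q → Q* = 8.5778, P* = 82.2444.
At the floor P = 98.5, quantity demanded = (138 − 98.5)/6.5 = 6.0769.
Sellers' marginal cost at Q' = 6.0769: 22.2 + 7·6.0769 = 64.7383.
ΔQ = 8.5778 − 6.0769 = 2.5009; wedge = 98.5 − 64.7383 = 33.7617.
The triangle = ½ × 2.5009 × 33.7617 = $42.22 thousand.

$42.22 thousand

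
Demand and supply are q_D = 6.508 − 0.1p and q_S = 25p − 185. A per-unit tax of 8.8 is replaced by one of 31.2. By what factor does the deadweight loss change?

In inverse form: demand p = 65.08 − 10q, supply p = 7.4 + 0.04q.
Competitive equilibrium: 65.08 − 10q = 7.4 + 0.04q → q* = 5.745, p* = 7.6298.
For a per-unit tax t: Δq = t/10.04, so DWL = ½·t·(t/10.04) = t²/20.08.
At t = 8.8: DWL = 3.857. At t = 31.2: DWL = 48.478.
Ratio = (31.2/8.8)² = 12.570.

12.570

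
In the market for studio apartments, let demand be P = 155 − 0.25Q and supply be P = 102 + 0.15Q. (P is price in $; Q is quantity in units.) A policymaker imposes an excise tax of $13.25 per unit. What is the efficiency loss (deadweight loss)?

Competitive equilibrium: 155 − 0.25Q = 102 + 0.15Q → Q* = 132.5, P* = 121.875.
With the tax, the buyer price exceeds the seller price by 13.25: (155 − 0.25Q) − (102 + 0.15Q) = 13.25 → Q' = 99.375.
ΔQ = 132.5 − 99.375 = 33.125; the wedge equals the tax, 13.25.
DWL = ½ × 33.125 × 13.25 = $219.45.

$219.45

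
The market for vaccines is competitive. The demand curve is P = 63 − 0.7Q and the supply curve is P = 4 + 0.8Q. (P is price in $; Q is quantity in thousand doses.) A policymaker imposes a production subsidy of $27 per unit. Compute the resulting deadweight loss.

Competitive equilibrium: 63 − 0.7Q = 4 + 0.8Q → Q* = 39.3333, P* = 35.4667.
The subsidy lowers effective supply by 27: P = 0.8Q − 23.
New quantity: 63 − 0.7Q = 0.8Q − 23 → Q' = 57.3333.
Overproduction ΔQ = 57.3333 − 39.3333 = 18; wedge = subsidy = 27.
Welfare loss = ½ × 18 × 27 = $243 thousand.

$243 thousand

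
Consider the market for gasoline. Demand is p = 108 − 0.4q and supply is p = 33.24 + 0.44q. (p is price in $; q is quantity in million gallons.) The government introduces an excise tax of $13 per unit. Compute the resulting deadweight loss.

$100.60 million

Competitive equilibrium: 108 − 0.4q = 33.24 + 0.44q → q* = 89, p* = 72.4.
With the tax, the buyer price exceeds the seller price by 13: (108 − 0.4q) − (33.24 + 0.44q) = 13 → q' = 73.5238.
Δq = 89 − 73.5238 = 15.4762; the wedge equals the tax, 13.
Deadweight loss = ½ × 15.4762 × 13 = $100.60 million.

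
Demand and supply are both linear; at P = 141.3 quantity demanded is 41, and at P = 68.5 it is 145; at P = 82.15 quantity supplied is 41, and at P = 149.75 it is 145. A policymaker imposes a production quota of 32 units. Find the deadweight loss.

1882.85

Demand slope = (68.5 − 141.3)/(145 − 41) = −0.7, so P = 170 − 0.7Q.
Supply slope = (149.75 − 82.15)/(145 − 41) = 0.65, so P = 55.5 + 0.65Q.
Competitive equilibrium: 170 − 0.7Q = 55.5 + 0.65Q → Q* = 84.8148, P* = 110.6296.
At Q = 32: demand price = 170 − 0.7·32 = 147.6; supply price = 55.5 + 0.65·32 = 76.3.
ΔQ = 84.8148 − 32 = 52.8148; wedge = 147.6 − 76.3 = 71.3.
The triangle = ½ × 52.8148 × 71.3 = 1882.85.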